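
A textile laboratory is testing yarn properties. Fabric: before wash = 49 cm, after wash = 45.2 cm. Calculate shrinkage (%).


Formula: Shrinkage% = ((L_before - L_after) / L_before) * 100
Step 1: Shrinkage = 49 - 45.2 = 3.8 cm
Step 2: Shrinkage% = (3.8 / 49) * 100
Step 3: Shrinkage% = 0.077551 * 100 = 7.7551% ≈ 7.8%

7.8%


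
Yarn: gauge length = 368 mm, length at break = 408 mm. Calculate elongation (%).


Formula: Elongation (%) = ((L_break - L0) / L0) * 100
Step 1: Extension = 408 - 368 = 40 mm
Step 2: Elongation = (40 / 368) * 100
Step 3: Elongation = 0.108696 * 100 = 10.8696% ≈ 10.9%

10.9%


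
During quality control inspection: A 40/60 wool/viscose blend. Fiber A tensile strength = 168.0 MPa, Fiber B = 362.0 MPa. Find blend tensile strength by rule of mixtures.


Formula: Blend property = (fraction_A * property_A) + (fraction_B * property_B)
Step 1: Contribution A = 40/100 * 168.0 MPa = 67.2 MPa
Step 2: Contribution B = 60/100 * 362.0 MPa = 217.2 MPa
Step 3: Blend tensile strength = 67.2 + 217.2 = 284.4 MPa

284.4 MPa


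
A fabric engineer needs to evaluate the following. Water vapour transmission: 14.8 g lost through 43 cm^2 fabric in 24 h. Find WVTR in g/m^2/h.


Formula: WVTR = mass_loss / (area * time)
Step 1: Convert area: 43 cm^2 = 0.0043 m^2
Step 2: WVTR = 14.8 g / (0.0043 m^2 * 24 h)
Step 3: WVTR = 14.8 / 0.1032 = 143.4 g/m^2/h

143.4 g/m^2/h


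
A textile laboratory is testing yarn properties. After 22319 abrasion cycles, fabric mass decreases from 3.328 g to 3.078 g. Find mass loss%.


Formula: Mass loss% = ((m_before - m_after) / m_before) * 100
Step 1: Mass loss = 3.328 - 3.078 = 0.25 g
Step 2: Ratio = 0.25 / 3.328 = 0.0751202
Step 3: Mass loss% = 0.0751202 * 100 = 7.51202% ≈ 7.51%

7.51%


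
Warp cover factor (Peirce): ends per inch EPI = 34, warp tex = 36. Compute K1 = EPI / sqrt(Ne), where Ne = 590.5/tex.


Formula: K1 = EPI / sqrt(Ne), with Ne = 590.5 / tex_warp
Step 1: Ne = 590.5 / 36 = 16.403
Step 2: sqrt(Ne) = sqrt(16.403) = 4.0501
Step 3: K1 = 34 / 4.0501 = 8.4

8.4


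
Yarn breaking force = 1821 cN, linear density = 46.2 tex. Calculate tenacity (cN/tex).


Formula: Tenacity = Breaking force / Linear density
Tenacity = 1821 cN / 46.2 tex
Tenacity = 39.42 cN/tex

39.42 cN/tex


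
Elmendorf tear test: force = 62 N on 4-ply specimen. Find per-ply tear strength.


Formula: Per-ply strength = Total force / Number of plies
Per-ply = 62 N / 4
Per-ply = 15.5 N

15.5 N


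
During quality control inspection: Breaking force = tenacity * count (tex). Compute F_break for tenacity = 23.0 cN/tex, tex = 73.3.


Formula: Breaking force = Tenacity * Linear density
F = 23.0 cN/tex * 73.3 tex
F = 1685.90 cN

1685.90 cN


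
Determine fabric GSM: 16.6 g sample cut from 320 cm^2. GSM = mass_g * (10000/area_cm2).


Formula: GSM = mass_g / area_m2
Step 1: Convert area: 320 cm^2 = 320 / 10000 = 0.032 m^2
Step 2: GSM = 16.6 g / 0.032 m^2 = 518.8 g/m^2

518.8 g/m^2


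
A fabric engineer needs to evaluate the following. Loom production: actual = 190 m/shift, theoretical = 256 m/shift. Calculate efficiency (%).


Formula: Efficiency% = (Actual output / Theoretical output) * 100
Efficiency% = (190 / 256) * 100
Efficiency% = 0.742188 * 100 = 74.2188% ≈ 74.2%

74.2%


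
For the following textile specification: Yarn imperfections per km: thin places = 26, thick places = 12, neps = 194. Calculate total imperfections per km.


Formula: Total = thin places + thick places + neps
Total = 26 + 12 + 194
Total = 232 imperfections/km

232 imperfections/km


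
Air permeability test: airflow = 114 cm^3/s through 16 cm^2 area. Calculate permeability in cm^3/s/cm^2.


Formula: Air Permeability = Airflow / Test Area
AP = 114 cm^3/s / 16 cm^2
AP = 7.1 cm^3/s/cm^2

7.1 cm^3/s/cm^2


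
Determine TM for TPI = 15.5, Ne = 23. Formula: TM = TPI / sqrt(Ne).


Formula: TM = TPI / sqrt(Ne)
Step 1: sqrt(Ne) = sqrt(23) = 4.7958
Step 2: TM = 15.5 / 4.7958 = 3.23

3.23 TM


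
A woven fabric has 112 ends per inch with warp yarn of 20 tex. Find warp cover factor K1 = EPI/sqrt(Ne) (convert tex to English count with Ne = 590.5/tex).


Formula: K1 = EPI / sqrt(Ne), with Ne = 590.5 / tex_warp
Step 1: Ne = 590.5 / 20 = 29.525
Step 2: sqrt(Ne) = sqrt(29.525) = 5.4337
Step 3: K1 = 112 / 5.4337 = 20.6

20.6


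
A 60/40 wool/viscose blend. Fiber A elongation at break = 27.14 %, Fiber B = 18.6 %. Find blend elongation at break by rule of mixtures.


Formula: Blend property = (fraction_A * property_A) + (fraction_B * property_B)
Step 1: Contribution A = 60/100 * 27.14 % = 16.284 %
Step 2: Contribution B = 40/100 * 18.6 % = 7.44 %
Step 3: Blend elongation at break = 16.284 + 7.44 = 23.724 %

23.724 %


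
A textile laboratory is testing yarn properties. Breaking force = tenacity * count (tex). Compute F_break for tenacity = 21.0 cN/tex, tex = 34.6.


Formula: Breaking force = Tenacity * Linear density
F = 21.0 cN/tex * 34.6 tex
F = 726.60 cN

726.60 cN


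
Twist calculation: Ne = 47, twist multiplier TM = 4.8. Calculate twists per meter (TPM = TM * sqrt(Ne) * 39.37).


Formula: TPM = TM * sqrt(Ne) * 39.37
Step 1: sqrt(Ne) = sqrt(47) = 6.8557
Step 2: TM * sqrt(Ne) = 4.8 * 6.8557 = 32.9074
Step 3: TPM = 32.9074 * 39.37 = 1296 twists/m

1296 twists/m


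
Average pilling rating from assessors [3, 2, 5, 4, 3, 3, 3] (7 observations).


Formula: Mean = sum / count
Sum = 3 + 2 + 5 + 4 + 3 + 3 + 3 = 23
Mean = 23 / 7 = 3.3

3.3


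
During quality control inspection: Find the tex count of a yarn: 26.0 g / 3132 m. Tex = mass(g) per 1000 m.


Formula: Tex = (mass_g / length_m) * 1000
Substituting: Tex = (26.0 / 3132) * 1000
Intermediate: 26.0 / 3132 = 0.0083014 g/m
Tex = 0.0083014 * 1000 = 8.30 tex

8.30 tex


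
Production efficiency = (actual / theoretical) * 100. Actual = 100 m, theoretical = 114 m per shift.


Formula: Efficiency% = (Actual output / Theoretical output) * 100
Efficiency% = (100 / 114) * 100
Efficiency% = 0.877193 * 100 = 87.7193% ≈ 87.7%

87.7%


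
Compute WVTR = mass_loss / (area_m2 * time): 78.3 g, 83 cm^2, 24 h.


Formula: WVTR = mass_loss / (area * time)
Step 1: Convert area: 83 cm^2 = 0.0083 m^2
Step 2: WVTR = 78.3 g / (0.0083 m^2 * 24 h)
Step 3: WVTR = 78.3 / 0.1992 = 393.1 g/m^2/h

393.1 g/m^2/h


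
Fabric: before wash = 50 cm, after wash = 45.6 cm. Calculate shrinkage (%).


Formula: Shrinkage% = ((L_before - L_after) / L_before) * 100
Step 1: Shrinkage = 50 - 45.6 = 4.4 cm
Step 2: Shrinkage% = (4.4 / 50) * 100
Step 3: Shrinkage% = 0.088 * 100 = 8.8%

8.8%


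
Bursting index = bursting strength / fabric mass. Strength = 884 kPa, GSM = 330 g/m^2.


Formula: Bursting Index = Bursting Strength / Fabric GSM
BI = 884 kPa / 330 g/m^2
BI = 2.679 kPa/(g/m^2)

2.679 kPa/(g/m^2)


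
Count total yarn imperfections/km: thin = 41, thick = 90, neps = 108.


Formula: Total = thin places + thick places + neps
Total = 41 + 90 + 108
Total = 239 imperfections/km

239 imperfections/km


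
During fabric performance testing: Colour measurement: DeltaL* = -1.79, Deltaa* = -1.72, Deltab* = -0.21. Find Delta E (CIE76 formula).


Formula: Delta E = sqrt(dL*^2 + da*^2 + db*^2)
Step 1: dL*^2 = (-1.79)^2 = 3.2041
Step 2: da*^2 = (-1.72)^2 = 2.9584
Step 3: db*^2 = (-0.21)^2 = 0.0441
Step 4: Sum = 3.2041 + 2.9584 + 0.0441 = 6.2066
Step 5: Delta E = sqrt(6.2066) = 2.49

2.49 Delta E


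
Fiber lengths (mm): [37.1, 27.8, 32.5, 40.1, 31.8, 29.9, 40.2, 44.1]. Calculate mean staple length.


Formula: Mean = sum of lengths / count
Sum = 37.1 + 27.8 + 32.5 + 40.1 + 31.8 + 29.9 + 40.2 + 44.1
Sum = 283.5 mm
Mean = 283.5 / 8 = 35.44 mm

35.44 mm


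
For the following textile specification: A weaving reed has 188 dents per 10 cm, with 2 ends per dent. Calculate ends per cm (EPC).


Formula: EPC = (dents per 10 cm * ends per dent) / 10
Step 1: Total ends per 10 cm = 188 * 2 = 376
Step 2: EPC = 376 / 10 = 37.6 ends/cm

37.6 ends/cm


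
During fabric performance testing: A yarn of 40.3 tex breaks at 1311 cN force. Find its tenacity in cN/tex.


Formula: Tenacity = Breaking force / Linear density
Tenacity = 1311 cN / 40.3 tex
Tenacity = 32.53 cN/tex

32.53 cN/tex


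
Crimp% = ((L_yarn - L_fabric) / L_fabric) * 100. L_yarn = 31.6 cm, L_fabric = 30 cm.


Formula: Crimp% = ((L_yarn - L_fabric) / L_fabric) * 100
Step 1: Extension = 31.6 - 30 = 1.6 cm
Step 2: Crimp% = (1.6 / 30) * 100
Step 3: Crimp% = 0.053333 * 100 = 5.3333% ≈ 5.3%

5.3%


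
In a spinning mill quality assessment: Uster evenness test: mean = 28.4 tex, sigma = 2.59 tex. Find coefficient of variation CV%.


Formula: CV% = (standard deviation / mean) * 100
Step 1: Ratio = 2.59 / 28.4 = 0.091197
Step 2: CV% = 0.091197 * 100 = 9.1197% ≈ 9.1%

9.1%


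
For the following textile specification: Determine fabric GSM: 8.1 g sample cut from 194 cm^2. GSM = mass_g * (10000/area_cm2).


Formula: GSM = mass_g / area_m2
Step 1: Convert area: 194 cm^2 = 194 / 10000 = 0.0194 m^2
Step 2: GSM = 8.1 g / 0.0194 m^2 = 417.5 g/m^2

417.5 g/m^2


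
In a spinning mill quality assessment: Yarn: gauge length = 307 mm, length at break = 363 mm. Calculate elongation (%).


Formula: Elongation (%) = ((L_break - L0) / L0) * 100
Step 1: Extension = 363 - 307 = 56 mm
Step 2: Elongation = (56 / 307) * 100
Step 3: Elongation = 0.18241 * 100 = 18.241% ≈ 18.2%

18.2%


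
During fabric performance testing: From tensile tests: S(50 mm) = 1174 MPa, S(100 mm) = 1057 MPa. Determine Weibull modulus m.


Formula: m = ln(L1/L2) / ln(S2/S1)
Step 1: ln(L1/L2) = ln(50/100) = -0.69315
Step 2: S2/S1 = 1057/1174 = 0.90034
Step 3: ln(S2/S1) = ln(0.90034) = -0.10498
Step 4: m = -0.69315 / -0.10498 = 6.60

6.60 (Weibull m)


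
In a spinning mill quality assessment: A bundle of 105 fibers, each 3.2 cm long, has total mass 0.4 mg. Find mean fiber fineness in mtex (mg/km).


Formula: fineness (mtex) = mass (mg) / total length (km) = (mass_mg / total_length_m) * 1000
Step 1: Convert fiber length: 3.2 cm = 0.032 m
Step 2: Total fiber length = 105 * 0.032 = 3.36 m
Step 3: Linear density = 0.4 mg / 3.36 m = 0.1190 mg/m
Step 4: fineness = 0.1190 * 1000 = 119.0 mtex

119.0 mtex


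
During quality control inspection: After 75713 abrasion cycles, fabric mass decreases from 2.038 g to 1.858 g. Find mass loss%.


Formula: Mass loss% = ((m_before - m_after) / m_before) * 100
Step 1: Mass loss = 2.038 - 1.858 = 0.18 g
Step 2: Ratio = 0.18 / 2.038 = 0.0883219
Step 3: Mass loss% = 0.0883219 * 100 = 8.83219% ≈ 8.83%

8.83%


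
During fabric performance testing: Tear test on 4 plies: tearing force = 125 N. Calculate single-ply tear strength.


Formula: Per-ply strength = Total force / Number of plies
Per-ply = 125 N / 4
Per-ply = 31.25 N

31.25 N


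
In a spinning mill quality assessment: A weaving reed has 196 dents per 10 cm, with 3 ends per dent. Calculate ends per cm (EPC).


Formula: EPC = (dents per 10 cm * ends per dent) / 10
Step 1: Total ends per 10 cm = 196 * 3 = 588
Step 2: EPC = 588 / 10 = 58.8 ends/cm

58.8 ends/cm


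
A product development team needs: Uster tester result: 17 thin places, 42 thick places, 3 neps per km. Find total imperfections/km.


Formula: Total = thin places + thick places + neps
Total = 17 + 42 + 3
Total = 62 imperfections/km

62 imperfections/km


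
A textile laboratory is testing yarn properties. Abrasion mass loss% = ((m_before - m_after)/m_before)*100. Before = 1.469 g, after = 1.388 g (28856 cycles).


Formula: Mass loss% = ((m_before - m_after) / m_before) * 100
Step 1: Mass loss = 1.469 - 1.388 = 0.081 g
Step 2: Ratio = 0.081 / 1.469 = 0.0551396
Step 3: Mass loss% = 0.0551396 * 100 = 5.51396% ≈ 5.51%

5.51%


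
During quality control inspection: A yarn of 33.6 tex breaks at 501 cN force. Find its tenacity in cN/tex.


Formula: Tenacity = Breaking force / Linear density
Tenacity = 501 cN / 33.6 tex
Tenacity = 14.91 cN/tex

14.91 cN/tex


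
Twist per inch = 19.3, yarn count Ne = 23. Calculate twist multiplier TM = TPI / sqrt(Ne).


Formula: TM = TPI / sqrt(Ne)
Step 1: sqrt(Ne) = sqrt(23) = 4.7958
Step 2: TM = 19.3 / 4.7958 = 4.02

4.02 TM


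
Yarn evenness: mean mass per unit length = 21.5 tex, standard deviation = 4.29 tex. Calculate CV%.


Formula: CV% = (standard deviation / mean) * 100
Step 1: Ratio = 4.29 / 21.5 = 0.199535
Step 2: CV% = 0.199535 * 100 = 19.9535% ≈ 20.0%

20.0%


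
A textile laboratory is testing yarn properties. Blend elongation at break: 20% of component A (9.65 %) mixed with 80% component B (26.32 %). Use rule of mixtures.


Formula: Blend property = (fraction_A * property_A) + (fraction_B * property_B)
Step 1: Contribution A = 20/100 * 9.65 % = 1.93 %
Step 2: Contribution B = 80/100 * 26.32 % = 21.056 %
Step 3: Blend elongation at break = 1.93 + 21.056 = 22.986 %

22.986 %


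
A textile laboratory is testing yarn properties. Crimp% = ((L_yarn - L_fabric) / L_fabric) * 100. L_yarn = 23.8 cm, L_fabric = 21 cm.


Formula: Crimp% = ((L_yarn - L_fabric) / L_fabric) * 100
Step 1: Extension = 23.8 - 21 = 2.8 cm
Step 2: Crimp% = (2.8 / 21) * 100
Step 3: Crimp% = 0.133333 * 100 = 13.3333% ≈ 13.3%

13.3%


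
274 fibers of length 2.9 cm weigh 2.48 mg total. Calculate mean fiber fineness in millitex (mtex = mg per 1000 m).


Formula: fineness (mtex) = mass (mg) / total length (km) = (mass_mg / total_length_m) * 1000
Step 1: Convert fiber length: 2.9 cm = 0.029 m
Step 2: Total fiber length = 274 * 0.029 = 7.946 m
Step 3: Linear density = 2.48 mg / 7.946 m = 0.3121 mg/m
Step 4: fineness = 0.3121 * 1000 = 312.1 mtex

312.1 mtex


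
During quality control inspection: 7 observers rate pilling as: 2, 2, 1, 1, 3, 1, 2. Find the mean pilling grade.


Formula: Mean = sum / count
Sum = 2 + 2 + 1 + 1 + 3 + 1 + 2 = 12
Mean = 12 / 7 = 1.7

1.7


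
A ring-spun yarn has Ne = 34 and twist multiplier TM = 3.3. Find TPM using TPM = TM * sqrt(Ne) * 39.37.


Formula: TPM = TM * sqrt(Ne) * 39.37
Step 1: sqrt(Ne) = sqrt(34) = 5.831
Step 2: TM * sqrt(Ne) = 3.3 * 5.831 = 19.2423
Step 3: TPM = 19.2423 * 39.37 = 758 twists/m

758 twists/m


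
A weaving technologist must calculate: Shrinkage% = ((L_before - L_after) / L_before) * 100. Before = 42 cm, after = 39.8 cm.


Formula: Shrinkage% = ((L_before - L_after) / L_before) * 100
Step 1: Shrinkage = 42 - 39.8 = 2.2 cm
Step 2: Shrinkage% = (2.2 / 42) * 100
Step 3: Shrinkage% = 0.052381 * 100 = 5.2381% ≈ 5.2%

5.2%


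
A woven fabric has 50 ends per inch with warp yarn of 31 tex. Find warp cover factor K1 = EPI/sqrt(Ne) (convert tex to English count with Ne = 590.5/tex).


Formula: K1 = EPI / sqrt(Ne), with Ne = 590.5 / tex_warp
Step 1: Ne = 590.5 / 31 = 19.048
Step 2: sqrt(Ne) = sqrt(19.048) = 4.3644
Step 3: K1 = 50 / 4.3644 = 11.5

11.5


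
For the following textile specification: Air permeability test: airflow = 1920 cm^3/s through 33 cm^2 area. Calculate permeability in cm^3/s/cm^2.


Formula: Air Permeability = Airflow / Test Area
AP = 1920 cm^3/s / 33 cm^2
AP = 58.2 cm^3/s/cm^2

58.2 cm^3/s/cm^2


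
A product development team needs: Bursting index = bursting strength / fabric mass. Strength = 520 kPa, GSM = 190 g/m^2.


Formula: Bursting Index = Bursting Strength / Fabric GSM
BI = 520 kPa / 190 g/m^2
BI = 2.737 kPa/(g/m^2)

2.737 kPa/(g/m^2)


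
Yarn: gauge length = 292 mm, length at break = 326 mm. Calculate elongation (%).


Formula: Elongation (%) = ((L_break - L0) / L0) * 100
Step 1: Extension = 326 - 292 = 34 mm
Step 2: Elongation = (34 / 292) * 100
Step 3: Elongation = 0.116438 * 100 = 11.6438% ≈ 11.6%

11.6%


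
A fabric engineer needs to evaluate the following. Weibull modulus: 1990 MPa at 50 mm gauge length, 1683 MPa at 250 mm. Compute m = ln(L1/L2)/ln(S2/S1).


Formula: m = ln(L1/L2) / ln(S2/S1)
Step 1: ln(L1/L2) = ln(50/250) = -1.60944
Step 2: S2/S1 = 1683/1990 = 0.84573
Step 3: ln(S2/S1) = ln(0.84573) = -0.16756
Step 4: m = -1.60944 / -0.16756 = 9.61

9.61 (Weibull m)


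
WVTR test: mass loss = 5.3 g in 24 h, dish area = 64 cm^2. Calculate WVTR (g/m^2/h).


Formula: WVTR = mass_loss / (area * time)
Step 1: Convert area: 64 cm^2 = 0.0064 m^2
Step 2: WVTR = 5.3 g / (0.0064 m^2 * 24 h)
Step 3: WVTR = 5.3 / 0.1536 = 34.5 g/m^2/h

34.5 g/m^2/h


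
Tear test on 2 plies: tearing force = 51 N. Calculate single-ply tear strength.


Formula: Per-ply strength = Total force / Number of plies
Per-ply = 51 N / 2
Per-ply = 25.5 N

25.5 N


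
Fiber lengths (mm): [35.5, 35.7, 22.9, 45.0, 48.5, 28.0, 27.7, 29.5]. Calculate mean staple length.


Formula: Mean = sum of lengths / count
Sum = 35.5 + 35.7 + 22.9 + 45.0 + 48.5 + 28.0 + 27.7 + 29.5
Sum = 272.8 mm
Mean = 272.8 / 8 = 34.10 mm

34.10 mm


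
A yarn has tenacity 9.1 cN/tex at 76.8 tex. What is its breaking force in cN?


Formula: Breaking force = Tenacity * Linear density
F = 9.1 cN/tex * 76.8 tex
F = 698.88 cN

698.88 cN


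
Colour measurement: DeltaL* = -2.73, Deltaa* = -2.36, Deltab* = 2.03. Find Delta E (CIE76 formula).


Formula: Delta E = sqrt(dL*^2 + da*^2 + db*^2)
Step 1: dL*^2 = (-2.73)^2 = 7.4529
Step 2: da*^2 = (-2.36)^2 = 5.5696
Step 3: db*^2 = 2.03^2 = 4.1209
Step 4: Sum = 7.4529 + 5.5696 + 4.1209 = 17.1434
Step 5: Delta E = sqrt(17.1434) = 4.14

4.14 Delta E


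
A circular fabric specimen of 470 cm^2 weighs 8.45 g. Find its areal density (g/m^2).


Formula: GSM = mass_g / area_m2
Step 1: Convert area: 470 cm^2 = 470 / 10000 = 0.047 m^2
Step 2: GSM = 8.45 g / 0.047 m^2 = 179.8 g/m^2

179.8 g/m^2


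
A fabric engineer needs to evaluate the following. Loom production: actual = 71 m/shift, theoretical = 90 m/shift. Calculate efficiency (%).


Formula: Efficiency% = (Actual output / Theoretical output) * 100
Efficiency% = (71 / 90) * 100
Efficiency% = 0.788889 * 100 = 78.8889% ≈ 78.9%

78.9%


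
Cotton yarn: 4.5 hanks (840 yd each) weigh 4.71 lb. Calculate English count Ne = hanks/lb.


Formula: Ne = hanks / mass_lb
Substituting: Ne = 4.5 / 4.71
Ne = 1.0

1.0 Ne


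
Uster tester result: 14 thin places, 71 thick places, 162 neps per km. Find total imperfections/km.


Formula: Total = thin places + thick places + neps
Total = 14 + 71 + 162
Total = 247 imperfections/km

247 imperfections/km


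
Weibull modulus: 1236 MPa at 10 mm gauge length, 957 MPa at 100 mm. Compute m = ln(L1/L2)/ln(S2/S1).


Formula: m = ln(L1/L2) / ln(S2/S1)
Step 1: ln(L1/L2) = ln(10/100) = -2.30259
Step 2: S2/S1 = 957/1236 = 0.77427
Step 3: ln(S2/S1) = ln(0.77427) = -0.25583
Step 4: m = -2.30259 / -0.25583 = 9.00

9.00 (Weibull m)


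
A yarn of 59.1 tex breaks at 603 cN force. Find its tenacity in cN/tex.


Formula: Tenacity = Breaking force / Linear density
Tenacity = 603 cN / 59.1 tex
Tenacity = 10.20 cN/tex

10.20 cN/tex


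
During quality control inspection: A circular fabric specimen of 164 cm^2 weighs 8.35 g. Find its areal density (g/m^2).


Formula: GSM = mass_g / area_m2
Step 1: Convert area: 164 cm^2 = 164 / 10000 = 0.0164 m^2
Step 2: GSM = 8.35 g / 0.0164 m^2 = 509.1 g/m^2

509.1 g/m^2


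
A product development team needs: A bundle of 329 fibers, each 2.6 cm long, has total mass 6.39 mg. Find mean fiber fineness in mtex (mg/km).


Formula: fineness (mtex) = mass (mg) / total length (km) = (mass_mg / total_length_m) * 1000
Step 1: Convert fiber length: 2.6 cm = 0.026 m
Step 2: Total fiber length = 329 * 0.026 = 8.554 m
Step 3: Linear density = 6.39 mg / 8.554 m = 0.7470 mg/m
Step 4: fineness = 0.7470 * 1000 = 747.0 mtex

747.0 mtex


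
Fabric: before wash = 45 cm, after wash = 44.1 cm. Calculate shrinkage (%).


Formula: Shrinkage% = ((L_before - L_after) / L_before) * 100
Step 1: Shrinkage = 45 - 44.1 = 0.9 cm
Step 2: Shrinkage% = (0.9 / 45) * 100
Step 3: Shrinkage% = 0.02 * 100 = 2.0%

2.0%


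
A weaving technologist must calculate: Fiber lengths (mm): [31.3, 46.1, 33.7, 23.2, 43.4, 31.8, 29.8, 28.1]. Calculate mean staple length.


Formula: Mean = sum of lengths / count
Sum = 31.3 + 46.1 + 33.7 + 23.2 + 43.4 + 31.8 + 29.8 + 28.1
Sum = 267.4 mm
Mean = 267.4 / 8 = 33.43 mm

33.43 mm


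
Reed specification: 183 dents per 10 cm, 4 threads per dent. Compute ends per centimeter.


Formula: EPC = (dents per 10 cm * ends per dent) / 10
Step 1: Total ends per 10 cm = 183 * 4 = 732
Step 2: EPC = 732 / 10 = 73.2 ends/cm

73.2 ends/cm


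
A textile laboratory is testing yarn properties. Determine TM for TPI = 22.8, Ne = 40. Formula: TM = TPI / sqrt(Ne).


Formula: TM = TPI / sqrt(Ne)
Step 1: sqrt(Ne) = sqrt(40) = 6.3246
Step 2: TM = 22.8 / 6.3246 = 3.60

3.60 TM


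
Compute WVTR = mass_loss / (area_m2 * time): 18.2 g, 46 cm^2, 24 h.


Formula: WVTR = mass_loss / (area * time)
Step 1: Convert area: 46 cm^2 = 0.0046 m^2
Step 2: WVTR = 18.2 g / (0.0046 m^2 * 24 h)
Step 3: WVTR = 18.2 / 0.1104 = 164.9 g/m^2/h

164.9 g/m^2/h


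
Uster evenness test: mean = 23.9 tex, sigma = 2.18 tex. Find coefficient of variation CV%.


Formula: CV% = (standard deviation / mean) * 100
Step 1: Ratio = 2.18 / 23.9 = 0.091213
Step 2: CV% = 0.091213 * 100 = 9.1213% ≈ 9.1%

9.1%


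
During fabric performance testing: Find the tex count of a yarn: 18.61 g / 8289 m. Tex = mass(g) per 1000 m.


Formula: Tex = (mass_g / length_m) * 1000
Substituting: Tex = (18.61 / 8289) * 1000
Intermediate: 18.61 / 8289 = 0.00224514 g/m
Tex = 0.00224514 * 1000 = 2.25 tex

2.25 tex


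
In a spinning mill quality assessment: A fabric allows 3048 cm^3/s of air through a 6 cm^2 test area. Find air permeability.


Formula: Air Permeability = Airflow / Test Area
AP = 3048 cm^3/s / 6 cm^2
AP = 508.0 cm^3/s/cm^2

508.0 cm^3/s/cm^2


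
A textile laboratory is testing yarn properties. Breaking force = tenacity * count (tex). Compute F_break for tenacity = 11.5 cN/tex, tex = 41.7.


Formula: Breaking force = Tenacity * Linear density
F = 11.5 cN/tex * 41.7 tex
F = 479.55 cN

479.55 cN


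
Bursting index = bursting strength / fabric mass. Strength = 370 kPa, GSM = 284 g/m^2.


Formula: Bursting Index = Bursting Strength / Fabric GSM
BI = 370 kPa / 284 g/m^2
BI = 1.303 kPa/(g/m^2)

1.303 kPa/(g/m^2)


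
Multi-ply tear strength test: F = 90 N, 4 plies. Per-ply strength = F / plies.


Formula: Per-ply strength = Total force / Number of plies
Per-ply = 90 N / 4
Per-ply = 22.5 N

22.5 N


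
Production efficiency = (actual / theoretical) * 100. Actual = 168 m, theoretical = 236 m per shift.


Formula: Efficiency% = (Actual output / Theoretical output) * 100
Efficiency% = (168 / 236) * 100
Efficiency% = 0.711864 * 100 = 71.1864% ≈ 71.2%

71.2%


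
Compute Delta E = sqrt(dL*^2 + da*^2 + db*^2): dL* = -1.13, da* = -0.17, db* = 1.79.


Formula: Delta E = sqrt(dL*^2 + da*^2 + db*^2)
Step 1: dL*^2 = (-1.13)^2 = 1.2769
Step 2: da*^2 = (-0.17)^2 = 0.0289
Step 3: db*^2 = 1.79^2 = 3.2041
Step 4: Sum = 1.2769 + 0.0289 + 3.2041 = 4.5099
Step 5: Delta E = sqrt(4.5099) = 2.12

2.12 Delta E


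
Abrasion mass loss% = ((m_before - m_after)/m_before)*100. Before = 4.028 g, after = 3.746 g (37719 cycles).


Formula: Mass loss% = ((m_before - m_after) / m_before) * 100
Step 1: Mass loss = 4.028 - 3.746 = 0.282 g
Step 2: Ratio = 0.282 / 4.028 = 0.0700099
Step 3: Mass loss% = 0.0700099 * 100 = 7.00099% ≈ 7.00%

7.00%


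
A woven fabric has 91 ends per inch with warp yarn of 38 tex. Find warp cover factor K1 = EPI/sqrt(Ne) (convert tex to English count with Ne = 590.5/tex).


Formula: K1 = EPI / sqrt(Ne), with Ne = 590.5 / tex_warp
Step 1: Ne = 590.5 / 38 = 15.539
Step 2: sqrt(Ne) = sqrt(15.539) = 3.942
Step 3: K1 = 91 / 3.942 = 23.1

23.1


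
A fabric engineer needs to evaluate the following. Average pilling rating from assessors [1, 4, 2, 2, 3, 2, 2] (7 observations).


Formula: Mean = sum / count
Sum = 1 + 4 + 2 + 2 + 3 + 2 + 2 = 16
Mean = 16 / 7 = 2.3

2.3


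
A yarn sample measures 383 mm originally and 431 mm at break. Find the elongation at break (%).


Formula: Elongation (%) = ((L_break - L0) / L0) * 100
Step 1: Extension = 431 - 383 = 48 mm
Step 2: Elongation = (48 / 383) * 100
Step 3: Elongation = 0.125326 * 100 = 12.5326% ≈ 12.5%

12.5%


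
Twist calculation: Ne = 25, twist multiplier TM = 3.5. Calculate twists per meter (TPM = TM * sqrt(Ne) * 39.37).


Formula: TPM = TM * sqrt(Ne) * 39.37
Step 1: sqrt(Ne) = sqrt(25) = 5
Step 2: TM * sqrt(Ne) = 3.5 * 5 = 17.5
Step 3: TPM = 17.5 * 39.37 = 689 twists/m

689 twists/m


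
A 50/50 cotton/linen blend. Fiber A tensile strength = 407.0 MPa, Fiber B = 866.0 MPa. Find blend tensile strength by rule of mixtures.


Formula: Blend property = (fraction_A * property_A) + (fraction_B * property_B)
Step 1: Contribution A = 50/100 * 407.0 MPa = 203.5 MPa
Step 2: Contribution B = 50/100 * 866.0 MPa = 433.0 MPa
Step 3: Blend tensile strength = 203.5 + 433.0 = 636.5 MPa

636.5 MPa


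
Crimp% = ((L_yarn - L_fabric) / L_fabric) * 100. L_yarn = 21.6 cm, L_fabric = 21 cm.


Formula: Crimp% = ((L_yarn - L_fabric) / L_fabric) * 100
Step 1: Extension = 21.6 - 21 = 0.6 cm
Step 2: Crimp% = (0.6 / 21) * 100
Step 3: Crimp% = 0.028571 * 100 = 2.8571% ≈ 2.9%

2.9%


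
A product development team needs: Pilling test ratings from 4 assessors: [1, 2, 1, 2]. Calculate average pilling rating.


Formula: Mean = sum / count
Sum = 1 + 2 + 1 + 2 = 6
Mean = 6 / 4 = 1.5

1.5


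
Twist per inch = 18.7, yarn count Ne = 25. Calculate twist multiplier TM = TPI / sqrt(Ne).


Formula: TM = TPI / sqrt(Ne)
Step 1: sqrt(Ne) = sqrt(25) = 5
Step 2: TM = 18.7 / 5 = 3.74

3.74 TM


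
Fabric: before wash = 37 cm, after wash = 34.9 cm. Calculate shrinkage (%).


Formula: Shrinkage% = ((L_before - L_after) / L_before) * 100
Step 1: Shrinkage = 37 - 34.9 = 2.1 cm
Step 2: Shrinkage% = (2.1 / 37) * 100
Step 3: Shrinkage% = 0.056757 * 100 = 5.6757% ≈ 5.7%

5.7%


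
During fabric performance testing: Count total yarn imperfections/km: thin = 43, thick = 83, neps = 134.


Formula: Total = thin places + thick places + neps
Total = 43 + 83 + 134
Total = 260 imperfections/km

260 imperfections/km


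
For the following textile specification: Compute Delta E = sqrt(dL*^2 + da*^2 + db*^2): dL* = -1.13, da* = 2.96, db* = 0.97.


Formula: Delta E = sqrt(dL*^2 + da*^2 + db*^2)
Step 1: dL*^2 = (-1.13)^2 = 1.2769
Step 2: da*^2 = 2.96^2 = 8.7616
Step 3: db*^2 = 0.97^2 = 0.9409
Step 4: Sum = 1.2769 + 8.7616 + 0.9409 = 10.9794
Step 5: Delta E = sqrt(10.9794) = 3.31

3.31 Delta E


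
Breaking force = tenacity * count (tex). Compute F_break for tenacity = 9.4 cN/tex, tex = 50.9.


Formula: Breaking force = Tenacity * Linear density
F = 9.4 cN/tex * 50.9 tex
F = 478.46 cN

478.46 cN


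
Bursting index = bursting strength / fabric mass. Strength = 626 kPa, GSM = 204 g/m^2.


Formula: Bursting Index = Bursting Strength / Fabric GSM
BI = 626 kPa / 204 g/m^2
BI = 3.069 kPa/(g/m^2)

3.069 kPa/(g/m^2)


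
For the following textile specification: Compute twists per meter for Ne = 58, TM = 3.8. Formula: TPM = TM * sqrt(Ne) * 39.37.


Formula: TPM = TM * sqrt(Ne) * 39.37
Step 1: sqrt(Ne) = sqrt(58) = 7.6158
Step 2: TM * sqrt(Ne) = 3.8 * 7.6158 = 28.94
Step 3: TPM = 28.94 * 39.37 = 1139 twists/m

1139 twists/m


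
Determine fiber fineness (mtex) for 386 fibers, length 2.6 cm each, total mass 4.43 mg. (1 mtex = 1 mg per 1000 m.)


Formula: fineness (mtex) = mass (mg) / total length (km) = (mass_mg / total_length_m) * 1000
Step 1: Convert fiber length: 2.6 cm = 0.026 m
Step 2: Total fiber length = 386 * 0.026 = 10.036 m
Step 3: Linear density = 4.43 mg / 10.036 m = 0.4414 mg/m
Step 4: fineness = 0.4414 * 1000 = 441.4 mtex

441.4 mtex


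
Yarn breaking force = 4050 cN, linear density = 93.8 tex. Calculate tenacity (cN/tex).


Formula: Tenacity = Breaking force / Linear density
Tenacity = 4050 cN / 93.8 tex
Tenacity = 43.18 cN/tex

43.18 cN/tex


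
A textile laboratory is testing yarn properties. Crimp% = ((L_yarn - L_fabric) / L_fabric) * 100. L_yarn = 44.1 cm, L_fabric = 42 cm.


Formula: Crimp% = ((L_yarn - L_fabric) / L_fabric) * 100
Step 1: Extension = 44.1 - 42 = 2.1 cm
Step 2: Crimp% = (2.1 / 42) * 100
Step 3: Crimp% = 0.05 * 100 = 5.0%

5.0%


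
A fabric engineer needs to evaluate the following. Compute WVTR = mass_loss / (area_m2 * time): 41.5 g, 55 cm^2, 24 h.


Formula: WVTR = mass_loss / (area * time)
Step 1: Convert area: 55 cm^2 = 0.0055 m^2
Step 2: WVTR = 41.5 g / (0.0055 m^2 * 24 h)
Step 3: WVTR = 41.5 / 0.132 = 314.4 g/m^2/h

314.4 g/m^2/h


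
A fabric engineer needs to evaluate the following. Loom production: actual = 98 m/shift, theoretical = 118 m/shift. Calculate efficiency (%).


Formula: Efficiency% = (Actual output / Theoretical output) * 100
Efficiency% = (98 / 118) * 100
Efficiency% = 0.830508 * 100 = 83.0508% ≈ 83.1%

83.1%


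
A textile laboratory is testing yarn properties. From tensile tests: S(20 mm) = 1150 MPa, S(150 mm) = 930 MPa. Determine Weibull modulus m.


Formula: m = ln(L1/L2) / ln(S2/S1)
Step 1: ln(L1/L2) = ln(20/150) = -2.01490
Step 2: S2/S1 = 930/1150 = 0.8087
Step 3: ln(S2/S1) = ln(0.8087) = -0.21233
Step 4: m = -2.01490 / -0.21233 = 9.49

9.49 (Weibull m)


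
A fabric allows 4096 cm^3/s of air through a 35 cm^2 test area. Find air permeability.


Formula: Air Permeability = Airflow / Test Area
AP = 4096 cm^3/s / 35 cm^2
AP = 117.0 cm^3/s/cm^2

117.0 cm^3/s/cm^2


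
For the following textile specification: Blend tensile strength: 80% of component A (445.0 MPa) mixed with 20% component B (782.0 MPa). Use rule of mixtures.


Formula: Blend property = (fraction_A * property_A) + (fraction_B * property_B)
Step 1: Contribution A = 80/100 * 445.0 MPa = 356.0 MPa
Step 2: Contribution B = 20/100 * 782.0 MPa = 156.4 MPa
Step 3: Blend tensile strength = 356.0 + 156.4 = 512.4 MPa

512.4 MPa


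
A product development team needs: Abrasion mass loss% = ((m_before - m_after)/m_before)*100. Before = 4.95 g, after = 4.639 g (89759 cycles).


Formula: Mass loss% = ((m_before - m_after) / m_before) * 100
Step 1: Mass loss = 4.95 - 4.639 = 0.311 g
Step 2: Ratio = 0.311 / 4.95 = 0.0628283
Step 3: Mass loss% = 0.0628283 * 100 = 6.28283% ≈ 6.28%

6.28%


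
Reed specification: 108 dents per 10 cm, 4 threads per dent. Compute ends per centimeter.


Formula: EPC = (dents per 10 cm * ends per dent) / 10
Step 1: Total ends per 10 cm = 108 * 4 = 432
Step 2: EPC = 432 / 10 = 43.2 ends/cm

43.2 ends/cm


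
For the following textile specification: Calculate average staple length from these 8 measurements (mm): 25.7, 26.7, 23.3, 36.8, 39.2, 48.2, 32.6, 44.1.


Formula: Mean = sum of lengths / count
Sum = 25.7 + 26.7 + 23.3 + 36.8 + 39.2 + 48.2 + 32.6 + 44.1
Sum = 276.6 mm
Mean = 276.6 / 8 = 34.58 mm

34.58 mm


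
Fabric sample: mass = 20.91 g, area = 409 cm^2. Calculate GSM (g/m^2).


Formula: GSM = mass_g / area_m2
Step 1: Convert area: 409 cm^2 = 409 / 10000 = 0.0409 m^2
Step 2: GSM = 20.91 g / 0.0409 m^2 = 511.2 g/m^2

511.2 g/m^2


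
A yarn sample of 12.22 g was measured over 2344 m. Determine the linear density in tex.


Formula: Tex = (mass_g / length_m) * 1000
Substituting: Tex = (12.22 / 2344) * 1000
Intermediate: 12.22 / 2344 = 0.00521331 g/m
Tex = 0.00521331 * 1000 = 5.21 tex

5.21 tex


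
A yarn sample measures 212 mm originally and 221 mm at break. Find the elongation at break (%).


Formula: Elongation (%) = ((L_break - L0) / L0) * 100
Step 1: Extension = 221 - 212 = 9 mm
Step 2: Elongation = (9 / 212) * 100
Step 3: Elongation = 0.042453 * 100 = 4.2453% ≈ 4.2%

4.2%


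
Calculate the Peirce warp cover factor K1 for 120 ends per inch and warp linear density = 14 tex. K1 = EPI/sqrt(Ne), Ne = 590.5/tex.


Formula: K1 = EPI / sqrt(Ne), with Ne = 590.5 / tex_warp
Step 1: Ne = 590.5 / 14 = 42.179
Step 2: sqrt(Ne) = sqrt(42.179) = 6.4945
Step 3: K1 = 120 / 6.4945 = 18.5

18.5


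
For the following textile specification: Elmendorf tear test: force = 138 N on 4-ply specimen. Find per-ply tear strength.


Formula: Per-ply strength = Total force / Number of plies
Per-ply = 138 N / 4
Per-ply = 34.5 N

34.5 N


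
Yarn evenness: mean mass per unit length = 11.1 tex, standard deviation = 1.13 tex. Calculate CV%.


Formula: CV% = (standard deviation / mean) * 100
Step 1: Ratio = 1.13 / 11.1 = 0.101802
Step 2: CV% = 0.101802 * 100 = 10.1802% ≈ 10.2%

10.2%


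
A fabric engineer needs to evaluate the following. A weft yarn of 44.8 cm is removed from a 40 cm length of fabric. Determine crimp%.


Formula: Crimp% = ((L_yarn - L_fabric) / L_fabric) * 100
Step 1: Extension = 44.8 - 40 = 4.8 cm
Step 2: Crimp% = (4.8 / 40) * 100
Step 3: Crimp% = 0.12 * 100 = 12.0%

12.0%


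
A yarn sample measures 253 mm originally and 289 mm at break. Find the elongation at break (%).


Formula: Elongation (%) = ((L_break - L0) / L0) * 100
Step 1: Extension = 289 - 253 = 36 mm
Step 2: Elongation = (36 / 253) * 100
Step 3: Elongation = 0.142292 * 100 = 14.2292% ≈ 14.2%

14.2%


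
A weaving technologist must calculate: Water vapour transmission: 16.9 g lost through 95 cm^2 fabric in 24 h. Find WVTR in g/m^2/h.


Formula: WVTR = mass_loss / (area * time)
Step 1: Convert area: 95 cm^2 = 0.0095 m^2
Step 2: WVTR = 16.9 g / (0.0095 m^2 * 24 h)
Step 3: WVTR = 16.9 / 0.228 = 74.1 g/m^2/h

74.1 g/m^2/h


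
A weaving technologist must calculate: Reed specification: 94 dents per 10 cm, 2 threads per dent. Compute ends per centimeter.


Formula: EPC = (dents per 10 cm * ends per dent) / 10
Step 1: Total ends per 10 cm = 94 * 2 = 188
Step 2: EPC = 188 / 10 = 18.8 ends/cm

18.8 ends/cm


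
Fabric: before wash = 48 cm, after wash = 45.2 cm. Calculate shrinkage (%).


Formula: Shrinkage% = ((L_before - L_after) / L_before) * 100
Step 1: Shrinkage = 48 - 45.2 = 2.8 cm
Step 2: Shrinkage% = (2.8 / 48) * 100
Step 3: Shrinkage% = 0.058333 * 100 = 5.8333% ≈ 5.8%

5.8%


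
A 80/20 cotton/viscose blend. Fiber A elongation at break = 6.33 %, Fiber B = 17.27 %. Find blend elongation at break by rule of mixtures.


Formula: Blend property = (fraction_A * property_A) + (fraction_B * property_B)
Step 1: Contribution A = 80/100 * 6.33 % = 5.064 %
Step 2: Contribution B = 20/100 * 17.27 % = 3.454 %
Step 3: Blend elongation at break = 5.064 + 3.454 = 8.518 %

8.518 %


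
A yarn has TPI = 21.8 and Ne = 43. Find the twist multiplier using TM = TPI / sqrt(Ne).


Formula: TM = TPI / sqrt(Ne)
Step 1: sqrt(Ne) = sqrt(43) = 6.5574
Step 2: TM = 21.8 / 6.5574 = 3.32

3.32 TM


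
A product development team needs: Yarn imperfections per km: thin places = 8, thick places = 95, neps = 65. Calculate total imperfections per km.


Formula: Total = thin places + thick places + neps
Total = 8 + 95 + 65
Total = 168 imperfections/km

168 imperfections/km


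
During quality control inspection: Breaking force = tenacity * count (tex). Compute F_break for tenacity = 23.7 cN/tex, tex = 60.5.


Formula: Breaking force = Tenacity * Linear density
F = 23.7 cN/tex * 60.5 tex
F = 1433.85 cN

1433.85 cN


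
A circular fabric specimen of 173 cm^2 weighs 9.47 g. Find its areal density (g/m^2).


Formula: GSM = mass_g / area_m2
Step 1: Convert area: 173 cm^2 = 173 / 10000 = 0.0173 m^2
Step 2: GSM = 9.47 g / 0.0173 m^2 = 547.4 g/m^2

547.4 g/m^2


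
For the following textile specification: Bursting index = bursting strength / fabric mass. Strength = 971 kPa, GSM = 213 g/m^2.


Formula: Bursting Index = Bursting Strength / Fabric GSM
BI = 971 kPa / 213 g/m^2
BI = 4.559 kPa/(g/m^2)

4.559 kPa/(g/m^2)


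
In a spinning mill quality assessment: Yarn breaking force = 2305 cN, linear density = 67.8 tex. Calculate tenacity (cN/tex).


Formula: Tenacity = Breaking force / Linear density
Tenacity = 2305 cN / 67.8 tex
Tenacity = 34.00 cN/tex

34.00 cN/tex


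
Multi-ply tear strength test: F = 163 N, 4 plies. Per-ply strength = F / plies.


Formula: Per-ply strength = Total force / Number of plies
Per-ply = 163 N / 4
Per-ply = 40.75 N

40.75 N


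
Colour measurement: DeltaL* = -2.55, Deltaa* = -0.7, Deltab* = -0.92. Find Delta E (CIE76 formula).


Formula: Delta E = sqrt(dL*^2 + da*^2 + db*^2)
Step 1: dL*^2 = (-2.55)^2 = 6.5025
Step 2: da*^2 = (-0.7)^2 = 0.49
Step 3: db*^2 = (-0.92)^2 = 0.8464
Step 4: Sum = 6.5025 + 0.49 + 0.8464 = 7.8389
Step 5: Delta E = sqrt(7.8389) = 2.8

2.8 Delta E


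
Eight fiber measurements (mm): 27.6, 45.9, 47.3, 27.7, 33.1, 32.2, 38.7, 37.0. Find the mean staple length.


Formula: Mean = sum of lengths / count
Sum = 27.6 + 45.9 + 47.3 + 27.7 + 33.1 + 32.2 + 38.7 + 37.0
Sum = 289.5 mm
Mean = 289.5 / 8 = 36.19 mm

36.19 mm


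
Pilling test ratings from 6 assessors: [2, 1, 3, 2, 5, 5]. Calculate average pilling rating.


Formula: Mean = sum / count
Sum = 2 + 1 + 3 + 2 + 5 + 5 = 18
Mean = 18 / 6 = 3.0

3.0


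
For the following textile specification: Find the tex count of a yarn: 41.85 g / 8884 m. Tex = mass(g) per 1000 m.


Formula: Tex = (mass_g / length_m) * 1000
Substituting: Tex = (41.85 / 8884) * 1000
Intermediate: 41.85 / 8884 = 0.00471072 g/m
Tex = 0.00471072 * 1000 = 4.71 tex

4.71 tex


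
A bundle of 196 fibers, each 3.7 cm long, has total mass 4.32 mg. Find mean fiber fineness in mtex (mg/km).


Formula: fineness (mtex) = mass (mg) / total length (km) = (mass_mg / total_length_m) * 1000
Step 1: Convert fiber length: 3.7 cm = 0.037 m
Step 2: Total fiber length = 196 * 0.037 = 7.252 m
Step 3: Linear density = 4.32 mg / 7.252 m = 0.5957 mg/m
Step 4: fineness = 0.5957 * 1000 = 595.7 mtex

595.7 mtex


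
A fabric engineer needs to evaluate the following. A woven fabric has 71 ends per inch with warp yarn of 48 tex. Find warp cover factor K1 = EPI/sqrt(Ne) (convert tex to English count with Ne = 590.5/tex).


Formula: K1 = EPI / sqrt(Ne), with Ne = 590.5 / tex_warp
Step 1: Ne = 590.5 / 48 = 12.302
Step 2: sqrt(Ne) = sqrt(12.302) = 3.5074
Step 3: K1 = 71 / 3.5074 = 20.2

20.2


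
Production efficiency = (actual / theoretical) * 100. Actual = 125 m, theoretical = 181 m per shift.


Formula: Efficiency% = (Actual output / Theoretical output) * 100
Efficiency% = (125 / 181) * 100
Efficiency% = 0.690608 * 100 = 69.0608% ≈ 69.1%

69.1%


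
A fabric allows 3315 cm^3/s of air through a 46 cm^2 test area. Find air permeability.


Formula: Air Permeability = Airflow / Test Area
AP = 3315 cm^3/s / 46 cm^2
AP = 72.1 cm^3/s/cm^2

72.1 cm^3/s/cm^2


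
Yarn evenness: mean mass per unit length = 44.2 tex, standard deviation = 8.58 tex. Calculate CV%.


Formula: CV% = (standard deviation / mean) * 100
Step 1: Ratio = 8.58 / 44.2 = 0.194118
Step 2: CV% = 0.194118 * 100 = 19.4118% ≈ 19.4%

19.4%


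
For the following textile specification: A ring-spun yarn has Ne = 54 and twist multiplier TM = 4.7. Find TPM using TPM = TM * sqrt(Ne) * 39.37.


Formula: TPM = TM * sqrt(Ne) * 39.37
Step 1: sqrt(Ne) = sqrt(54) = 7.3485
Step 2: TM * sqrt(Ne) = 4.7 * 7.3485 = 34.538
Step 3: TPM = 34.538 * 39.37 = 1360 twists/m

1360 twists/m


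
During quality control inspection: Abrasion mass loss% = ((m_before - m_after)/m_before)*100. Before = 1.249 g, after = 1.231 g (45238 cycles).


Formula: Mass loss% = ((m_before - m_after) / m_before) * 100
Step 1: Mass loss = 1.249 - 1.231 = 0.018 g
Step 2: Ratio = 0.018 / 1.249 = 0.0144115
Step 3: Mass loss% = 0.0144115 * 100 = 1.44115% ≈ 1.44%

1.44%


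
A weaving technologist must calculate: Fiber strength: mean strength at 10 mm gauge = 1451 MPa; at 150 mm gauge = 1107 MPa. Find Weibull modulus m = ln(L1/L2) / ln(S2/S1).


Formula: m = ln(L1/L2) / ln(S2/S1)
Step 1: ln(L1/L2) = ln(10/150) = -2.70805
Step 2: S2/S1 = 1107/1451 = 0.76292
Step 3: ln(S2/S1) = ln(0.76292) = -0.27060
Step 4: m = -2.70805 / -0.27060 = 10.01

10.01 (Weibull m)


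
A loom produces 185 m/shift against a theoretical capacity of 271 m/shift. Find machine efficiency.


Formula: Efficiency% = (Actual output / Theoretical output) * 100
Efficiency% = (185 / 271) * 100
Efficiency% = 0.682657 * 100 = 68.2657% ≈ 68.3%

68.3%
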